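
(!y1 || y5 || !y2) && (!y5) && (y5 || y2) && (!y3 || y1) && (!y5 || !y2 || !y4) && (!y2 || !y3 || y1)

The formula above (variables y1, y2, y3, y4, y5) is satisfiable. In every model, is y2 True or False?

Suppose y2 = false.
(!y5) alone gives y5 = false.
Now (y5) is unsatisfied and unit — conflict.
So every satisfying assignment has y2 = True.

True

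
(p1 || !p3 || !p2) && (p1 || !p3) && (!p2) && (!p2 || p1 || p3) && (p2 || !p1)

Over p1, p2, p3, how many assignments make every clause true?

There are 2^3 = 8 truth assignments over (p1, p2, p3).
Split on p1. With p1 = true, the clauses containing p1 are satisfied and !p1 drops from the rest; 0 of the 2^2 = 4 assignments to the other variables satisfy what remains.
With p1 = false, by the same count on the reduced clause set, 1 assignment works.
Total: 0 + 1 = 1.

1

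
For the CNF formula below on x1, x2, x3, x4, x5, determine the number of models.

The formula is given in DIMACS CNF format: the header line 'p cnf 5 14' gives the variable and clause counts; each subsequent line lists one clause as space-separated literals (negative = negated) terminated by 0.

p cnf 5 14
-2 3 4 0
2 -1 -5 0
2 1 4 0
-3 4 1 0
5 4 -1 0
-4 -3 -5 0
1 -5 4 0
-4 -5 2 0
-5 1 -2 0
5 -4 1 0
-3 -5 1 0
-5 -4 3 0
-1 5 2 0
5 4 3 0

There are 2^5 = 32 truth assignments over (x1, x2, x3, x4, x5).
Split on x4. With x4 = True, the clauses containing x4 are satisfied and ¬x4 drops from the rest; 2 of the 2^4 = 16 assignments to the other variables satisfy what remains.
With x4 = False, by the same count on the reduced clause set, 1 assignment works.
(One model: x1=T, x2=T, x3=F, x4=T, x5=F.)
Total: 2 + 1 = 3.

3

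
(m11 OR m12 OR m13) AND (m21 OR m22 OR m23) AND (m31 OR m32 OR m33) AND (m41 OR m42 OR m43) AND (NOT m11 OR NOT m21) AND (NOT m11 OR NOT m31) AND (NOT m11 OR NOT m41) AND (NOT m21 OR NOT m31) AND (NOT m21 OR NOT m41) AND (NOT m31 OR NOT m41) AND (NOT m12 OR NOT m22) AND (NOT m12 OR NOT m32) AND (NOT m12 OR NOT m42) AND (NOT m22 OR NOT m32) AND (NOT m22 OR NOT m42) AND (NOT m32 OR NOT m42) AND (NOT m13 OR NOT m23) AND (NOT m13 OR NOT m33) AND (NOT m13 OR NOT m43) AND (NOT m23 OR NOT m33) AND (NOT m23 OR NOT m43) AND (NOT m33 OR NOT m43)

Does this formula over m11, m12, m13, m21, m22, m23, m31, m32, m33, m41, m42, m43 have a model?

Suppose m11 = false.
Suppose m12 = true.
(NOT m22) alone gives m22 = false.
(NOT m32) alone gives m32 = false.
(NOT m42) alone gives m42 = false.
Suppose m21 = true.
(NOT m31) alone gives m31 = false.
(m33) alone gives m33 = true.
(NOT m41) alone gives m41 = false.
(m43) alone gives m43 = true.
But (NOT m43) is also a unit clause — contradiction.
That branch fails; take m21 = false instead.
(m23) alone gives m23 = true.
(NOT m13) alone gives m13 = false.
(NOT m33) alone gives m33 = false.
(m31) alone gives m31 = true.
(NOT m41) alone gives m41 = false.
(m43) alone gives m43 = true.
But (NOT m43) is also a unit clause — contradiction.
Either choice for m21 ends in contradiction.
That branch fails; take m12 = false instead.
(m13) alone gives m13 = true.
(NOT m23) alone gives m23 = false.
(NOT m33) alone gives m33 = false.
(NOT m43) alone gives m43 = false.
Suppose m21 = true.
(NOT m31) alone gives m31 = false.
(m32) alone gives m32 = true.
(NOT m41) alone gives m41 = false.
(m42) alone gives m42 = true.
But (NOT m42) is also a unit clause — contradiction.
That branch fails; take m21 = false instead.
(m22) alone gives m22 = true.
(NOT m32) alone gives m32 = false.
(m31) alone gives m31 = true.
(NOT m41) alone gives m41 = false.
(m42) alone gives m42 = true.
But (NOT m42) is also a unit clause — contradiction.
Either choice for m21 ends in contradiction.
Either choice for m12 ends in contradiction.
That branch fails; take m11 = true instead.
(NOT m21) alone gives m21 = false.
(NOT m31) alone gives m31 = false.
(NOT m41) alone gives m41 = false.
Suppose m22 = true.
(NOT m12) alone gives m12 = false.
(NOT m32) alone gives m32 = false.
(m33) alone gives m33 = true.
(NOT m42) alone gives m42 = false.
(m43) alone gives m43 = true.
But (NOT m43) is also a unit clause — contradiction.
That branch fails; take m22 = false instead.
(m23) alone gives m23 = true.
(NOT m13) alone gives m13 = false.
(NOT m33) alone gives m33 = false.
(m32) alone gives m32 = true.
(NOT m12) alone gives m12 = false.
(NOT m42) alone gives m42 = false.
(m43) alone gives m43 = true.
But (NOT m43) is also a unit clause — contradiction.
Either choice for m22 ends in contradiction.
Either choice for m11 ends in contradiction.
No assignment satisfies every clause.

Unsatisfiable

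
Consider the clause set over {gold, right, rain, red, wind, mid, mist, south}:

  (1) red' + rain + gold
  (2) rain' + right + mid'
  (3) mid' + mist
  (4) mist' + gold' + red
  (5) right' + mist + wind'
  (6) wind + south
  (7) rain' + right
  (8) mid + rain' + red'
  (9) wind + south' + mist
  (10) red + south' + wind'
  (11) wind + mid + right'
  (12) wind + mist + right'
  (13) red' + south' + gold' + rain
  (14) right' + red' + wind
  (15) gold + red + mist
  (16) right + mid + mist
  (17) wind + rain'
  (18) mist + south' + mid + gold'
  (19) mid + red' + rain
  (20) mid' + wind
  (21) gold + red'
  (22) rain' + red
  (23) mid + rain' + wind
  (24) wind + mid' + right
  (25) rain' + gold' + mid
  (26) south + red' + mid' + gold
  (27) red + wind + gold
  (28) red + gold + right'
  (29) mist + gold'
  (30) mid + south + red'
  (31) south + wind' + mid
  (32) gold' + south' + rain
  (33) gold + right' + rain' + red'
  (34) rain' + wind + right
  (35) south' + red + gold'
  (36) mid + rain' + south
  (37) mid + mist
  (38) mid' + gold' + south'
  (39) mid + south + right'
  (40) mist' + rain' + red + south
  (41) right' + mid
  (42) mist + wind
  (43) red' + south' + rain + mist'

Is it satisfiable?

Yes, satisfiable

Branch on mid: set mid = 1.
The clause (mist) is unit, so mist = 1.
The clause (wind) is unit, so wind = 1.
Branch on rain: set rain = 0.
Branch on red: set red = 1.
The clause (gold) is unit, so gold = 1.
The clause (south') is unit, so south = 0.
All clauses hold; right can take either value.
A satisfying assignment: gold: 1,  right: 1,  rain: 0,  red: 1,  wind: 1,  mid: 1,  mist: 1,  south: 0.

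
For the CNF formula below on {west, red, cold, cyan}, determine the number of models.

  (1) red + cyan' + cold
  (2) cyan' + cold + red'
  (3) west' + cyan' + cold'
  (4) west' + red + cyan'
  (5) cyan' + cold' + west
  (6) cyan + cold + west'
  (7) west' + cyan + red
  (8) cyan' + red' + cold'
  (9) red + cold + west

4

There are 2^4 = 16 truth assignments over (west, red, cold, cyan).
Check each against the 9 clauses (columns in the order west, red, cold, cyan):
  F F F F  ✗ fails (red + cold + west)
  F F F T  ✗ fails (red + cyan' + cold)
  F F T F  ✓ satisfies all
  F F T T  ✗ fails (cyan' + cold' + west)
  F T F F  ✓ satisfies all
  F T F T  ✗ fails (cyan' + cold + red')
  F T T F  ✓ satisfies all
  F T T T  ✗ fails (cyan' + cold' + west)
  T F F F  ✗ fails (cyan + cold + west')
  T F F T  ✗ fails (red + cyan' + cold)
  T F T F  ✗ fails (west' + cyan + red)
  T F T T  ✗ fails (west' + cyan' + cold')
  T T F F  ✗ fails (cyan + cold + west')
  T T F T  ✗ fails (cyan' + cold + red')
  T T T F  ✓ satisfies all
  T T T T  ✗ fails (west' + cyan' + cold')
4 of the 16 rows are models.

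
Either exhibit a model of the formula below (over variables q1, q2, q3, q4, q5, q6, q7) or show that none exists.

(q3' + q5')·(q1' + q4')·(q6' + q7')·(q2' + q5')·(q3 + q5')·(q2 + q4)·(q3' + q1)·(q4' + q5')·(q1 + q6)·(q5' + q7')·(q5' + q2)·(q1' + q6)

Suppose q3 = 0.
From the singleton clause (q5'), q5 = 0.
Suppose q1 = 0.
From the singleton clause (q6), q6 = 1.
From the singleton clause (q7'), q7 = 0.
Suppose q2 = 1.
Every clause is now satisfied; q4 is unconstrained.

q1=0,  q2=1,  q3=0,  q4=0,  q5=0,  q6=1,  q7=0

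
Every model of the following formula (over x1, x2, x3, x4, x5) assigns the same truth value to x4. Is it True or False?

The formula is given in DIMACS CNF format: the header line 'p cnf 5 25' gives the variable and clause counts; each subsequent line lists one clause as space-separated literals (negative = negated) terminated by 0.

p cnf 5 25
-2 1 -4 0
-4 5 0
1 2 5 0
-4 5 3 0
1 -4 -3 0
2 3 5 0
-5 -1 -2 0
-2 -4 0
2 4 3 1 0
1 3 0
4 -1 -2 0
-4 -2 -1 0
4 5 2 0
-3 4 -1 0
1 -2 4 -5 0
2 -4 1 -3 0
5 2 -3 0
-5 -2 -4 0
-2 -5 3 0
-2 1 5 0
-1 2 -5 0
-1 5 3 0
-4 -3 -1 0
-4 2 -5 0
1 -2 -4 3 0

False

Suppose x4 = True.
The clause (x5) is unit, so x5 = True.
The clause (¬x2) is unit, so x2 = False.
Now (x2) is unsatisfied and unit — conflict.
So every satisfying assignment has x4 = False.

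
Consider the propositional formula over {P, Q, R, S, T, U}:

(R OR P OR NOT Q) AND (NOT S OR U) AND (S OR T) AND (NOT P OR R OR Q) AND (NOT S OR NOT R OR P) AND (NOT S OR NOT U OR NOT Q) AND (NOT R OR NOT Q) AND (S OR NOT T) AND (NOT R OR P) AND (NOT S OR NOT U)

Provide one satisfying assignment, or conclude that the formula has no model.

UNSATISFIABLE

Suppose S = false.
Unit clause (T) forces T = true.
But (NOT T) is also a unit clause — contradiction.
Undo S and try S = true.
Unit clause (U) forces U = true.
But (NOT U) is also a unit clause — contradiction.
Neither S = true nor S = false works.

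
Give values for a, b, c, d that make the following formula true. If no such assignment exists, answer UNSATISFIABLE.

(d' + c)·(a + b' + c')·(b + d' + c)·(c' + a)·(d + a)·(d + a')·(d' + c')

UNSATISFIABLE

Case d = 0:
(a) alone gives a = 1.
Now (a') is unsatisfied and unit — conflict.
So d must be the other value — set d = 1.
(c) alone gives c = 1.
Now (c') is unsatisfied and unit — conflict.
Both values of d lead to a conflict.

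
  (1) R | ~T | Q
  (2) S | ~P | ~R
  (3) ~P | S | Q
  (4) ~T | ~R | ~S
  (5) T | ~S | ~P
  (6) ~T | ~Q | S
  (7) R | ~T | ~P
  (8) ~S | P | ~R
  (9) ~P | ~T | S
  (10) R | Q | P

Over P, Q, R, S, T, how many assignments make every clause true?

7

There are 2^5 = 32 truth assignments over (P, Q, R, S, T).
Split on S. With S = 1, the clauses containing S are satisfied and ~S drops from the rest; 2 of the 2^4 = 16 assignments to the other variables satisfy what remains.
With S = 0, by the same count on the reduced clause set, 5 assignments work.
Total: 2 + 5 = 7.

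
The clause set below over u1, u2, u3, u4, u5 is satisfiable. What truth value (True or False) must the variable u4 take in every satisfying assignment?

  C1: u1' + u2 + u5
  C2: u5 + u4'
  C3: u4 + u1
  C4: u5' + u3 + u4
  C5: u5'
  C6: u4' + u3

False

Suppose u4 = 1.
The clause (u5) is unit, so u5 = 1.
But (u5') is also a unit clause — contradiction.
So every satisfying assignment has u4 = False.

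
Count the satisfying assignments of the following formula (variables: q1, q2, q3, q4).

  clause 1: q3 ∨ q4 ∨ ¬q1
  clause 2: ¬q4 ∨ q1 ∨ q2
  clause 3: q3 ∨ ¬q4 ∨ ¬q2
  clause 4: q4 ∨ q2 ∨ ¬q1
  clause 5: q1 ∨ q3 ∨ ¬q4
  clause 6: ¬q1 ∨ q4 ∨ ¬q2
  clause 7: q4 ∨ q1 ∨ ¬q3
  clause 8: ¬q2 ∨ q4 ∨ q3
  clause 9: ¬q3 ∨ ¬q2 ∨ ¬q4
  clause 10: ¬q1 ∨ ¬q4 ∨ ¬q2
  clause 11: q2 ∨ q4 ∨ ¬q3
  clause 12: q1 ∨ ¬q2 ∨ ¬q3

3

There are 2^4 = 16 truth assignments over (q1, q2, q3, q4).
Split on q1. With q1 = True, the clauses containing q1 are satisfied and ¬q1 drops from the rest; 2 of the 2^3 = 8 assignments to the other variables satisfy what remains.
With q1 = False, by the same count on the reduced clause set, 1 assignment works.
(One model: q1=F, q2=F, q3=F, q4=F.)
Total: 2 + 1 = 3.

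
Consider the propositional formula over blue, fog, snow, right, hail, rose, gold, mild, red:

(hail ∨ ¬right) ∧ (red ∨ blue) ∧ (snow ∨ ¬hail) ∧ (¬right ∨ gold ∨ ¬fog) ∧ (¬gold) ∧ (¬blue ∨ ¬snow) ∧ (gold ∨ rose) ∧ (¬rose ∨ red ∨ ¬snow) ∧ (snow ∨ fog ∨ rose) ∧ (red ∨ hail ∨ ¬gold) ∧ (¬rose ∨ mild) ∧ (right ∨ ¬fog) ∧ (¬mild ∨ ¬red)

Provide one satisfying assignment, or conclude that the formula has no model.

blue: True,  fog: False,  snow: False,  right: False,  hail: False,  rose: True,  gold: False,  mild: True,  red: False

Unit clause (¬gold) forces gold = False.
Unit clause (rose) forces rose = True.
Unit clause (mild) forces mild = True.
Unit clause (¬red) forces red = False.
Unit clause (blue) forces blue = True.
Unit clause (¬snow) forces snow = False.
Unit clause (¬hail) forces hail = False.
Unit clause (¬right) forces right = False.
Unit clause (¬fog) forces fog = False.
All clauses are satisfied.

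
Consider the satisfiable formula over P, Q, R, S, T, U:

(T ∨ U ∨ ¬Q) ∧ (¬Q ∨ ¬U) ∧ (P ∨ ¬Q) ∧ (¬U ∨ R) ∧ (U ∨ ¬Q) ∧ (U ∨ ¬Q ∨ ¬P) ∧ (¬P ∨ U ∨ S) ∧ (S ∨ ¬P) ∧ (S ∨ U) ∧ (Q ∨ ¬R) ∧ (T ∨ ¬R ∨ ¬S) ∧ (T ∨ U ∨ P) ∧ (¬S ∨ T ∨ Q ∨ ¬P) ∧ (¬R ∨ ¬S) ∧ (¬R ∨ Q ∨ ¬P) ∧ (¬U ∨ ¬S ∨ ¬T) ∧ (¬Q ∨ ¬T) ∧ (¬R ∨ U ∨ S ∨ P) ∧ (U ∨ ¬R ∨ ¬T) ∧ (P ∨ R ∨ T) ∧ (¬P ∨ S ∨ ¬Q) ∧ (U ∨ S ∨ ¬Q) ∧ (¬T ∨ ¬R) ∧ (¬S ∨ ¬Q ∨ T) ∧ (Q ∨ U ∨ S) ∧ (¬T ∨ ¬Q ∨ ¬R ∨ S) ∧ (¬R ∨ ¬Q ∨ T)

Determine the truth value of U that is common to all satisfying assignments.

False

Suppose U = True.
Unit clause (¬Q) forces Q = False.
Unit clause (R) forces R = True.
But (¬R) is also a unit clause — contradiction.
So every satisfying assignment has U = False.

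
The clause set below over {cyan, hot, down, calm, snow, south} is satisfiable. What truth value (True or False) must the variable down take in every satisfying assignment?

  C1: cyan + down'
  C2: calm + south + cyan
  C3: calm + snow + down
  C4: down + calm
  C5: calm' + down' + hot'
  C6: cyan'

Suppose down = 1.
The clause (cyan) is unit, so cyan = 1.
That conflicts with the unit clause (cyan').
So every satisfying assignment has down = False.

False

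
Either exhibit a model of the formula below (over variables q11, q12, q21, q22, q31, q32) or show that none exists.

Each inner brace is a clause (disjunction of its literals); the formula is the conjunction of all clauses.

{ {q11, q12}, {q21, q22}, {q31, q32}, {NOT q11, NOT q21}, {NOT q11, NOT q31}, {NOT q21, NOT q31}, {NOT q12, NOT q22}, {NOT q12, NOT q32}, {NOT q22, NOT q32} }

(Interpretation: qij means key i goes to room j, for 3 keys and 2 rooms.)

Branch on q11: set q11 = true.
(NOT q21) alone gives q21 = false.
(q22) alone gives q22 = true.
(NOT q31) alone gives q31 = false.
(q32) alone gives q32 = true.
But (NOT q32) is also a unit clause — contradiction.
That branch fails; take q11 = false instead.
(q12) alone gives q12 = true.
(NOT q22) alone gives q22 = false.
(q21) alone gives q21 = true.
(NOT q31) alone gives q31 = false.
(q32) alone gives q32 = true.
But (NOT q32) is also a unit clause — contradiction.
Both values of q11 lead to a conflict.

UNSATISFIABLE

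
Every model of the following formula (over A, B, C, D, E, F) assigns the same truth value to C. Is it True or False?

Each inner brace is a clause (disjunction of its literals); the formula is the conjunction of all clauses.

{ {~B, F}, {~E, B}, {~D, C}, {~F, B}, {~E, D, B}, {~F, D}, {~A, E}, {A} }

True

Suppose C = 0.
(~D) alone gives D = 0.
(~F) alone gives F = 0.
(~B) alone gives B = 0.
(~E) alone gives E = 0.
(~A) alone gives A = 0.
Now (A) is unsatisfied and unit — conflict.
So every satisfying assignment has C = True.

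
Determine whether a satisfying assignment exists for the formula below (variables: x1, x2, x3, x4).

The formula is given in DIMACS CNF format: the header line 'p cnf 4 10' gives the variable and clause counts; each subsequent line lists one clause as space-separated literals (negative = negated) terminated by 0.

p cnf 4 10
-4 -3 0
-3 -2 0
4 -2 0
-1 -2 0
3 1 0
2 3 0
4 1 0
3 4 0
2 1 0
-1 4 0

Suppose x4 = False.
From the singleton clause (¬x2), x2 = False.
From the singleton clause (x3), x3 = True.
From the singleton clause (x1), x1 = True.
That conflicts with the unit clause (¬x1).
That branch fails; take x4 = True instead.
From the singleton clause (¬x3), x3 = False.
From the singleton clause (x1), x1 = True.
From the singleton clause (¬x2), x2 = False.
That conflicts with the unit clause (x2).
Both values of x4 lead to a conflict.
No assignment satisfies every clause.

Unsatisfiable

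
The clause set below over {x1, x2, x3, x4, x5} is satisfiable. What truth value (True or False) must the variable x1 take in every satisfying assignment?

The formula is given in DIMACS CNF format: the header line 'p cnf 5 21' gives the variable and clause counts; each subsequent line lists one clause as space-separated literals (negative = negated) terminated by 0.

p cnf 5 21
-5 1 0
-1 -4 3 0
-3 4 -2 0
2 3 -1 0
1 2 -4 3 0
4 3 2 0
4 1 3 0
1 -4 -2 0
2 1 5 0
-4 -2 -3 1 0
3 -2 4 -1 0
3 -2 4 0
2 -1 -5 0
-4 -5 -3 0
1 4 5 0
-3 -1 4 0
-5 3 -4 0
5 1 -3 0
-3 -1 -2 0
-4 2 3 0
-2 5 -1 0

True

Suppose x1 = False.
(¬x5) alone gives x5 = False.
(x2) alone gives x2 = True.
(¬x4) alone gives x4 = False.
Now (x4) is unsatisfied and unit — conflict.
So every satisfying assignment has x1 = True.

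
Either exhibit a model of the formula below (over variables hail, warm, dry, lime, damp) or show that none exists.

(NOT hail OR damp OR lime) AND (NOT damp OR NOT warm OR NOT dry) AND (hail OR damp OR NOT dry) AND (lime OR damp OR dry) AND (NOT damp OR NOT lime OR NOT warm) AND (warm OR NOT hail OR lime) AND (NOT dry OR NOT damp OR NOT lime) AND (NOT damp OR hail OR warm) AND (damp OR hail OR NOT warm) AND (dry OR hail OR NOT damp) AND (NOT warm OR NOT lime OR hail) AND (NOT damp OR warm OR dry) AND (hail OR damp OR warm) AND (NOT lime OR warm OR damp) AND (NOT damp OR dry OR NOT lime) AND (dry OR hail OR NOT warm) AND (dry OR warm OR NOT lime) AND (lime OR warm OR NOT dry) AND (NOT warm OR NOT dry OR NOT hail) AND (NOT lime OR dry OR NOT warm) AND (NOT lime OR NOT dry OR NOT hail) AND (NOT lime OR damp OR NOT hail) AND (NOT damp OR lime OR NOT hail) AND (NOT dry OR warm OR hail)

UNSATISFIABLE

Branch on hail: set hail = false.
Branch on damp: set damp = true.
Unit clause (warm) forces warm = true.
Unit clause (NOT dry) forces dry = false.
But (dry) is also a unit clause — contradiction.
That branch fails; take damp = false instead.
Unit clause (NOT dry) forces dry = false.
Unit clause (lime) forces lime = true.
Unit clause (NOT warm) forces warm = false.
But (warm) is also a unit clause — contradiction.
Both values of damp lead to a conflict.
That branch fails; take hail = true instead.
Branch on damp: set damp = true.
Unit clause (lime) forces lime = true.
Unit clause (NOT warm) forces warm = false.
Unit clause (NOT dry) forces dry = false.
But (dry) is also a unit clause — contradiction.
That branch fails; take damp = false instead.
Unit clause (lime) forces lime = true.
But (NOT lime) is also a unit clause — contradiction.
Both values of damp lead to a conflict.
Both values of hail lead to a conflict.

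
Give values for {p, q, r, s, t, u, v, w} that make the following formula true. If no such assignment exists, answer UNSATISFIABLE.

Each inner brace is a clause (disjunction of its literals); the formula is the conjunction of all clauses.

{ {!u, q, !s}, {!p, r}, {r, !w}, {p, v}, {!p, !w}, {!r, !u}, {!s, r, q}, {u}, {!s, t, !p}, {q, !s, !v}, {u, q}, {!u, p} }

From the singleton clause (u), u = true.
From the singleton clause (!r), r = false.
From the singleton clause (!p), p = false.
But (p) is also a unit clause — contradiction.

UNSATISFIABLE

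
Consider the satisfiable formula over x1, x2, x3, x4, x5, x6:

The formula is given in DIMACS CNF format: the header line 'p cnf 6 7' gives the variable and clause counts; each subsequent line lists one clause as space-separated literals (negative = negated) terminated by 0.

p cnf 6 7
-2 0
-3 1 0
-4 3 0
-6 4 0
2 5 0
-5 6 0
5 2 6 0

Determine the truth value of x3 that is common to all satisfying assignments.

Suppose x3 = False.
(¬x2) alone gives x2 = False.
(¬x4) alone gives x4 = False.
(¬x6) alone gives x6 = False.
(x5) alone gives x5 = True.
But (¬x5) is also a unit clause — contradiction.
So every satisfying assignment has x3 = True.

True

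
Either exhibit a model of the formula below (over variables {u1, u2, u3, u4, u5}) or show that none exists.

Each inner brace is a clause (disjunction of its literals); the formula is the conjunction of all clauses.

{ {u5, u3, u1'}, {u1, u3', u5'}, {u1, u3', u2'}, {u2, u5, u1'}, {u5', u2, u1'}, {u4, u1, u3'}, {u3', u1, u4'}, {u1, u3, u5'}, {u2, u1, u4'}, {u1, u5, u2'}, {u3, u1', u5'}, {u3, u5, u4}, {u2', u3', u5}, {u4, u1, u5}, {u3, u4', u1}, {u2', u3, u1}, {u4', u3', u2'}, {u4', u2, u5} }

Branch on u5: set u5 = 1.
Branch on u1: set u1 = 1.
Unit clause (u2) forces u2 = 1.
Unit clause (u3) forces u3 = 1.
Unit clause (u4') forces u4 = 0.
This assignment satisfies each clause.

u1=1; u2=1; u3=1; u4=0; u5=1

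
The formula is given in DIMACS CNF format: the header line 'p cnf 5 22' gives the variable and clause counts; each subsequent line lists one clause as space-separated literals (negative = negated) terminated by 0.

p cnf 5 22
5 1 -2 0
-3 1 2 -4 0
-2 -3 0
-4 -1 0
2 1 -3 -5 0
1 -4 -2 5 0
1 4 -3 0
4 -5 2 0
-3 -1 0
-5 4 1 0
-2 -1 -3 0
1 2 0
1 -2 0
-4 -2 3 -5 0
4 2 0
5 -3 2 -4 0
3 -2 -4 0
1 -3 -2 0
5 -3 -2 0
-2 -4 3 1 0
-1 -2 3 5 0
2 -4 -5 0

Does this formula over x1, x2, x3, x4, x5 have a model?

Suppose x2 = True.
Unit clause (¬x3) forces x3 = False.
Unit clause (x1) forces x1 = True.
Unit clause (¬x4) forces x4 = False.
Unit clause (x5) forces x5 = True.
This assignment satisfies each clause.
A satisfying assignment: x1: True, x2: True, x3: False, x4: False, x5: True.

Satisfiable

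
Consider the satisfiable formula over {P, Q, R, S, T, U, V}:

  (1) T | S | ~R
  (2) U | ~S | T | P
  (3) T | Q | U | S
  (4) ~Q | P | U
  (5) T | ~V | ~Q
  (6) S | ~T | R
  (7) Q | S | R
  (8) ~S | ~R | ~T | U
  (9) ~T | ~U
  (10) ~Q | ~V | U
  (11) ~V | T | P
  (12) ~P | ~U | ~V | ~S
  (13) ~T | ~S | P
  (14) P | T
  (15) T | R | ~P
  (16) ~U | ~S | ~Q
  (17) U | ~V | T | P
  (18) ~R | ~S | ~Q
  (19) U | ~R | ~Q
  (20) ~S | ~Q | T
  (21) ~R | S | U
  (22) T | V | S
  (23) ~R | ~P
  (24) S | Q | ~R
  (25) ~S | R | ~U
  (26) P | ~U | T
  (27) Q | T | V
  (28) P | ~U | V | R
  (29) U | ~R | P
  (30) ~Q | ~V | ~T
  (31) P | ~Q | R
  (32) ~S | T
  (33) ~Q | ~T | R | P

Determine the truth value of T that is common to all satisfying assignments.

Suppose T = 0.
The clause (P) is unit, so P = 1.
The clause (R) is unit, so R = 1.
But (~R) is also a unit clause — contradiction.
So every satisfying assignment has T = True.

True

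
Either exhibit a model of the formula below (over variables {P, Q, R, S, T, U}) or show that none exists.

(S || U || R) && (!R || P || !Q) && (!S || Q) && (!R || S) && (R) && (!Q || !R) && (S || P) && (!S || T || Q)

UNSATISFIABLE

(R) alone gives R = true.
(S) alone gives S = true.
(Q) alone gives Q = true.
But (!Q) is also a unit clause — contradiction.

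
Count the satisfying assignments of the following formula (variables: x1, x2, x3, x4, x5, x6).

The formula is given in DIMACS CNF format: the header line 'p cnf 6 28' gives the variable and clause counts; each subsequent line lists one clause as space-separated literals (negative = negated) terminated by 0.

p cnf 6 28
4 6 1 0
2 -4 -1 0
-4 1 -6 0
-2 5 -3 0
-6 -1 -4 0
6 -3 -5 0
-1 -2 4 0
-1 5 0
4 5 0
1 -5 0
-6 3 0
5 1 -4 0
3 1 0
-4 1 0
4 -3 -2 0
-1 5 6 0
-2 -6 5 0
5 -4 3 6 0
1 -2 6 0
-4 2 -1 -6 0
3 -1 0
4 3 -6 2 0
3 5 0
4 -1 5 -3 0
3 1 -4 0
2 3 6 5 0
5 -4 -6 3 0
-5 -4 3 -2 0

1

There are 2^6 = 64 truth assignments over (x1, x2, x3, x4, x5, x6).
Split on x1. With x1 = True, the clauses containing x1 are satisfied and ¬x1 drops from the rest; 1 of the 2^5 = 32 assignments to the other variables satisfy what remains.
With x1 = False, by the same count on the reduced clause set, 0 assignments work.
Total: 1 + 0 = 1.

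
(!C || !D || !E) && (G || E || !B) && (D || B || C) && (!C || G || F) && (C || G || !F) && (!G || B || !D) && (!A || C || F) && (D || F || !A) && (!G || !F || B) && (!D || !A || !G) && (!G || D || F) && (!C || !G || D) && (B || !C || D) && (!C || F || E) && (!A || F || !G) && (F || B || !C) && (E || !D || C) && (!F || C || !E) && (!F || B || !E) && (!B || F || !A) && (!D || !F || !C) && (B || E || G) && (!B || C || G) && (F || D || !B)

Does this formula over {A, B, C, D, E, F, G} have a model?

Yes, satisfiable

Case C = false:
Case D = true:
Unit clause (E) forces E = true.
Unit clause (!F) forces F = false.
Unit clause (!A) forces A = false.
Case G = true:
Unit clause (B) forces B = true.
This assignment satisfies each clause.
A satisfying assignment: A ↦ false, B ↦ true, C ↦ false, D ↦ true, E ↦ true, F ↦ false, G ↦ true.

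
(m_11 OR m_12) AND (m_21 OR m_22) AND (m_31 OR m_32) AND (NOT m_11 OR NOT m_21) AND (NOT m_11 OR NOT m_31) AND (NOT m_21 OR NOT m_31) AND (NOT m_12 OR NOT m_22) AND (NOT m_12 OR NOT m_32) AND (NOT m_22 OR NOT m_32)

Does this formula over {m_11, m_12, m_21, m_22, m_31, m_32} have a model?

Try m_11 = true.
The clause (NOT m_21) is unit, so m_21 = false.
The clause (m_22) is unit, so m_22 = true.
The clause (NOT m_31) is unit, so m_31 = false.
The clause (m_32) is unit, so m_32 = true.
But (NOT m_32) is also a unit clause — contradiction.
Backtrack on m_11: now try m_11 = false.
The clause (m_12) is unit, so m_12 = true.
The clause (NOT m_22) is unit, so m_22 = false.
The clause (m_21) is unit, so m_21 = true.
The clause (NOT m_31) is unit, so m_31 = false.
The clause (m_32) is unit, so m_32 = true.
But (NOT m_32) is also a unit clause — contradiction.
Both values of m_11 lead to a conflict.
No assignment satisfies every clause.

No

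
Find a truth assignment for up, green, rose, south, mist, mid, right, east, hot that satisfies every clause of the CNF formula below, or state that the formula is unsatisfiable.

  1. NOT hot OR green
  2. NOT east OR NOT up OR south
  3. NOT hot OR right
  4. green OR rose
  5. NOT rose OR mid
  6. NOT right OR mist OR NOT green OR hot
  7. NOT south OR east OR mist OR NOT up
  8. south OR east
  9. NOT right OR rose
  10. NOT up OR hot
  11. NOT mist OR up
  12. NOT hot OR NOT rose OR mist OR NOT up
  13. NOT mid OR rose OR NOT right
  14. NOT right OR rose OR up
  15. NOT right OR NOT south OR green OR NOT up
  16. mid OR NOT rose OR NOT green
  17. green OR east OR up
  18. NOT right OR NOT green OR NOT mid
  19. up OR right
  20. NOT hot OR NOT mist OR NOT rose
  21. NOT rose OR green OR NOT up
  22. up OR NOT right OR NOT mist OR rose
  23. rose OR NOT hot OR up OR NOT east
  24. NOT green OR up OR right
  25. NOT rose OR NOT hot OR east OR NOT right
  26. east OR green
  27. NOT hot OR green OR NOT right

up ↦ false; green ↦ false; rose ↦ true; south ↦ true; mist ↦ false; mid ↦ true; right ↦ true; east ↦ true; hot ↦ false

Suppose hot = false.
The clause (NOT up) is unit, so up = false.
The clause (NOT mist) is unit, so mist = false.
The clause (right) is unit, so right = true.
The clause (NOT green) is unit, so green = false.
The clause (rose) is unit, so rose = true.
The clause (mid) is unit, so mid = true.
The clause (east) is unit, so east = true.
All clauses hold; south can take either value.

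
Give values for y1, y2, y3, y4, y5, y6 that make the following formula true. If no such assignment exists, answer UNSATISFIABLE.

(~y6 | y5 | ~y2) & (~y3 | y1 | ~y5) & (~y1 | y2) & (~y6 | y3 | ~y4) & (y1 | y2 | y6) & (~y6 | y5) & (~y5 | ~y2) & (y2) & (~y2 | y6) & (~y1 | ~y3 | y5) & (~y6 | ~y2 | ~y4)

UNSATISFIABLE

From the singleton clause (y2), y2 = 1.
From the singleton clause (~y5), y5 = 0.
From the singleton clause (~y6), y6 = 0.
That conflicts with the unit clause (y6).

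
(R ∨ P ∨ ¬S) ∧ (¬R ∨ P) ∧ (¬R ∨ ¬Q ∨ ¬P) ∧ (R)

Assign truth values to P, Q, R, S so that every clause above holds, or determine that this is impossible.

P=True; Q=False; R=True; S=False

(R) alone gives R = True.
(P) alone gives P = True.
(¬Q) alone gives Q = False.
Every clause is now satisfied; S is unconstrained.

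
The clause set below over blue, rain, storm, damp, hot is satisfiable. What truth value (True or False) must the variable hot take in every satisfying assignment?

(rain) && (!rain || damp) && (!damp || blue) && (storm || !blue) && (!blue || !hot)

False

Suppose hot = true.
Unit clause (rain) forces rain = true.
Unit clause (damp) forces damp = true.
Unit clause (blue) forces blue = true.
But (!blue) is also a unit clause — contradiction.
So every satisfying assignment has hot = False.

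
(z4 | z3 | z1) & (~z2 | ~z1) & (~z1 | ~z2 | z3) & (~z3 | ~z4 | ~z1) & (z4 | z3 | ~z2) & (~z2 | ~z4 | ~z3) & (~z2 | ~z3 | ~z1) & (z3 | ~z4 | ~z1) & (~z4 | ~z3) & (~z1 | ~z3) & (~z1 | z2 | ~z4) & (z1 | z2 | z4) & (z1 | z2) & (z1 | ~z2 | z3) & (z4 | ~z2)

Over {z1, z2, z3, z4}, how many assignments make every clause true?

There are 2^4 = 16 truth assignments over (z1, z2, z3, z4).
Split on z3. With z3 = 1, the clauses containing z3 are satisfied and ~z3 drops from the rest; 0 of the 2^3 = 8 assignments to the other variables satisfy what remains.
With z3 = 0, by the same count on the reduced clause set, 1 assignment works.
(One model: z1=T, z2=F, z3=F, z4=F.)
Total: 0 + 1 = 1.

1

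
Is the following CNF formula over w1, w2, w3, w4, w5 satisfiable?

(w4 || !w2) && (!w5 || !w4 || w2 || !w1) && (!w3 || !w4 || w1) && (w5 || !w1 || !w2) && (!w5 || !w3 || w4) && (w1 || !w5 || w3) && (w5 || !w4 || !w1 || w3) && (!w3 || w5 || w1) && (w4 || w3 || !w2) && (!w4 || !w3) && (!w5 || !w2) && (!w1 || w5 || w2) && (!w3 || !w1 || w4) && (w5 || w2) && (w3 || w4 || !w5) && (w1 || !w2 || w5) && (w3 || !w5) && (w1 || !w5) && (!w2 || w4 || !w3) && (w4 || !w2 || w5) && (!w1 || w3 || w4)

Suppose w4 = true.
From the singleton clause (!w3), w3 = false.
From the singleton clause (!w5), w5 = false.
From the singleton clause (!w1), w1 = false.
From the singleton clause (w2), w2 = true.
But (!w2) is also a unit clause — contradiction.
Backtrack on w4: now try w4 = false.
From the singleton clause (!w2), w2 = false.
From the singleton clause (w5), w5 = true.
From the singleton clause (!w3), w3 = false.
But (w3) is also a unit clause — contradiction.
Neither w4 = true nor w4 = false works.
No assignment satisfies every clause.

No, unsatisfiable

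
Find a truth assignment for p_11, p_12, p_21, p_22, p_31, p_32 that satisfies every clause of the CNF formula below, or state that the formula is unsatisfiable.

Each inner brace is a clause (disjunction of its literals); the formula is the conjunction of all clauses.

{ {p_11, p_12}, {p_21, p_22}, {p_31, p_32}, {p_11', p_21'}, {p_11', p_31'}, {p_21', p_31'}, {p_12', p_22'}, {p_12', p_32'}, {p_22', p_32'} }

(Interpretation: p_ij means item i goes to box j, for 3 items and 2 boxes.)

UNSATISFIABLE

Branch on p_11: set p_11 = 1.
Unit clause (p_21') forces p_21 = 0.
Unit clause (p_22) forces p_22 = 1.
Unit clause (p_31') forces p_31 = 0.
Unit clause (p_32) forces p_32 = 1.
But (p_32') is also a unit clause — contradiction.
That branch fails; take p_11 = 0 instead.
Unit clause (p_12) forces p_12 = 1.
Unit clause (p_22') forces p_22 = 0.
Unit clause (p_21) forces p_21 = 1.
Unit clause (p_31') forces p_31 = 0.
Unit clause (p_32) forces p_32 = 1.
But (p_32') is also a unit clause — contradiction.
Either choice for p_11 ends in contradiction.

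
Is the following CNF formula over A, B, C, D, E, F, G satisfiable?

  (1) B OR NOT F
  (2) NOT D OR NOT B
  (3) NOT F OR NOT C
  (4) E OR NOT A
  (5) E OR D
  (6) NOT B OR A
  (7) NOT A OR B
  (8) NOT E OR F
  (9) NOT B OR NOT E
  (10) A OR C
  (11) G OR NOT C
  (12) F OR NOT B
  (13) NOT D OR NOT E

Yes, satisfiable

Suppose B = false.
From the singleton clause (NOT F), F = false.
From the singleton clause (NOT A), A = false.
From the singleton clause (NOT E), E = false.
From the singleton clause (D), D = true.
From the singleton clause (C), C = true.
From the singleton clause (G), G = true.
All clauses are satisfied.
A satisfying assignment: A=false,  B=false,  C=true,  D=true,  E=false,  F=false,  G=true.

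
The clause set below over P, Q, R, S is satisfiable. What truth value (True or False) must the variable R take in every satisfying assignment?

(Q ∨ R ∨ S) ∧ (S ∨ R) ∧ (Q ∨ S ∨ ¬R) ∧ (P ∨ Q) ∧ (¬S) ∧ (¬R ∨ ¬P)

True

Suppose R = False.
(S) alone gives S = True.
That conflicts with the unit clause (¬S).
So every satisfying assignment has R = True.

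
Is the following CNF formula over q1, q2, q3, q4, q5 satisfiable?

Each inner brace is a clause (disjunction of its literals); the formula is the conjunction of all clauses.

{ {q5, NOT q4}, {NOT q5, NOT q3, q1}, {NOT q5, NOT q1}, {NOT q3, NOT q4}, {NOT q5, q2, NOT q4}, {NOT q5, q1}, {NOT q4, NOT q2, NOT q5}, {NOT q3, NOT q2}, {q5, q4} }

Branch on q5: set q5 = true.
(NOT q1) alone gives q1 = false.
Now (q1) is unsatisfied and unit — conflict.
Backtrack on q5: now try q5 = false.
(NOT q4) alone gives q4 = false.
Now (q4) is unsatisfied and unit — conflict.
Both values of q5 lead to a conflict.
No assignment satisfies every clause.

No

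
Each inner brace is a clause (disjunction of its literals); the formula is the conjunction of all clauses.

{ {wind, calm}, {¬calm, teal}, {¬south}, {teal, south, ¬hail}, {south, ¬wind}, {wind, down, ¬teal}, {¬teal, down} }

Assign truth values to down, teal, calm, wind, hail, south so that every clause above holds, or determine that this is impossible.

down=True,  teal=True,  calm=True,  wind=False,  hail=True,  south=False

Unit clause (¬south) forces south = False.
Unit clause (¬wind) forces wind = False.
Unit clause (calm) forces calm = True.
Unit clause (teal) forces teal = True.
Unit clause (down) forces down = True.
No clause remains; hail is free.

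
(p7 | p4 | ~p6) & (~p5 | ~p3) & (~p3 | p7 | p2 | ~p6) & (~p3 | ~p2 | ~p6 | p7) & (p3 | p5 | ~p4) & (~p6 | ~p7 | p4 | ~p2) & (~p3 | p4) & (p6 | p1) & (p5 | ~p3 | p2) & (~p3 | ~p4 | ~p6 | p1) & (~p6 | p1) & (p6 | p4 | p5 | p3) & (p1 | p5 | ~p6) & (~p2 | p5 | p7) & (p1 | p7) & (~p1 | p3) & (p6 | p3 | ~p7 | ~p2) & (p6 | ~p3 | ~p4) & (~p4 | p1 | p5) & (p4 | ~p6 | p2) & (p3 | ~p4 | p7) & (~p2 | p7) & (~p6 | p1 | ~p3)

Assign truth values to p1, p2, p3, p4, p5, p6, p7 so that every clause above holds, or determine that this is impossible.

p1 ↦ 1,  p2 ↦ 1,  p3 ↦ 1,  p4 ↦ 1,  p5 ↦ 0,  p6 ↦ 1,  p7 ↦ 1

Suppose p5 = 0.
Suppose p3 = 1.
From the singleton clause (p4), p4 = 1.
From the singleton clause (p2), p2 = 1.
From the singleton clause (p7), p7 = 1.
From the singleton clause (p6), p6 = 1.
From the singleton clause (p1), p1 = 1.
All clauses are satisfied.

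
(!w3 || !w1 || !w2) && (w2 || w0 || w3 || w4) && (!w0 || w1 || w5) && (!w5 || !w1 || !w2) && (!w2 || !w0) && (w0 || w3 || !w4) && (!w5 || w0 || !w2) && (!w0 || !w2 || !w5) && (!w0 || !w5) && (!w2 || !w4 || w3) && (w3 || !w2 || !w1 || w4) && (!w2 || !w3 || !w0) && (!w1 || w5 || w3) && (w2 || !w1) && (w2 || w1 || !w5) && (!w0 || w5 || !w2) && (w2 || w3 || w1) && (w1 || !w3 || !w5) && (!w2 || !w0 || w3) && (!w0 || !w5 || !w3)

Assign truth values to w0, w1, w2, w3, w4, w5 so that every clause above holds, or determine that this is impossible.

Try w2 = true.
The clause (!w0) is unit, so w0 = false.
The clause (!w5) is unit, so w5 = false.
Try w3 = false.
The clause (!w4) is unit, so w4 = false.
The clause (!w1) is unit, so w1 = false.
Every clause now holds.

w0 ↦ false, w1 ↦ false, w2 ↦ true, w3 ↦ false, w4 ↦ false, w5 ↦ false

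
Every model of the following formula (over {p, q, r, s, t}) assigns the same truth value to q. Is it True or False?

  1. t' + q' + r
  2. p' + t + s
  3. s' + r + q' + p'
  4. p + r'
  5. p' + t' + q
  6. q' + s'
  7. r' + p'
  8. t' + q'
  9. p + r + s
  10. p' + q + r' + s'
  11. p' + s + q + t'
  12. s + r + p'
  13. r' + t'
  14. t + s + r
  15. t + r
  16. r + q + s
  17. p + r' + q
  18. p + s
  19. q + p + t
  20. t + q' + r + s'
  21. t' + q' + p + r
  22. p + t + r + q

False

Suppose q = 1.
Unit clause (s') forces s = 0.
Unit clause (t') forces t = 0.
Unit clause (p') forces p = 0.
But (p) is also a unit clause — contradiction.
So every satisfying assignment has q = False.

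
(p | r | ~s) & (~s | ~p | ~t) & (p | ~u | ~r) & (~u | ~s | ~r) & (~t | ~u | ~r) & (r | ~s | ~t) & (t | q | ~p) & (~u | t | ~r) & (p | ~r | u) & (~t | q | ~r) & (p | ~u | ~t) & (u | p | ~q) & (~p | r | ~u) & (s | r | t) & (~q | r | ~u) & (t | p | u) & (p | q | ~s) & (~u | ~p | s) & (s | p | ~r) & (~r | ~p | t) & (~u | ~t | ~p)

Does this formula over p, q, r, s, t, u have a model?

Yes

Try p = 1.
Try s = 1.
Unit clause (~t) forces t = 0.
Unit clause (q) forces q = 1.
Unit clause (~r) forces r = 0.
Unit clause (~u) forces u = 0.
Every clause now holds.
A satisfying assignment: p: 1; q: 1; r: 0; s: 1; t: 0; u: 0.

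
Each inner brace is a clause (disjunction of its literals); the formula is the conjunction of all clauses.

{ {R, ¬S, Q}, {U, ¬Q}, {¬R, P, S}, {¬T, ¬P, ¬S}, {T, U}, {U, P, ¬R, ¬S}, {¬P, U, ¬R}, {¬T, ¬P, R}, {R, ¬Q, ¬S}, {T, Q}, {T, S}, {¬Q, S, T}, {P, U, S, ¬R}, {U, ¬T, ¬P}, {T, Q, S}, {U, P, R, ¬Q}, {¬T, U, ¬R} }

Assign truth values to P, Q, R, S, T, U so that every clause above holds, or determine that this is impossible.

Try U = True.
Try T = True.
Try P = True.
Unit clause (¬S) forces S = False.
Unit clause (R) forces R = True.
No clause remains; Q is free.

P=True, Q=True, R=True, S=False, T=True, U=True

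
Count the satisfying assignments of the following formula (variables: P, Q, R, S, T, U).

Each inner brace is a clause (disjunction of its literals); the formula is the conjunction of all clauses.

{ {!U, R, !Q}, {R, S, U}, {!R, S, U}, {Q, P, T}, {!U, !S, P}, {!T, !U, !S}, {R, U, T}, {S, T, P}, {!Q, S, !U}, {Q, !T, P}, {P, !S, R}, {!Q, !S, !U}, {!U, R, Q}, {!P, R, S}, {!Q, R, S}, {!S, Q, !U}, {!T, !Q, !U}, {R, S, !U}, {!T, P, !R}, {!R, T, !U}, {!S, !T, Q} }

There are 2^6 = 64 truth assignments over (P, Q, R, S, T, U).
Split on S. With S = true, the clauses containing S are satisfied and !S drops from the rest; 5 of the 2^5 = 32 assignments to the other variables satisfy what remains.
With S = false, by the same count on the reduced clause set, 1 assignment works.
Total: 5 + 1 = 6.

6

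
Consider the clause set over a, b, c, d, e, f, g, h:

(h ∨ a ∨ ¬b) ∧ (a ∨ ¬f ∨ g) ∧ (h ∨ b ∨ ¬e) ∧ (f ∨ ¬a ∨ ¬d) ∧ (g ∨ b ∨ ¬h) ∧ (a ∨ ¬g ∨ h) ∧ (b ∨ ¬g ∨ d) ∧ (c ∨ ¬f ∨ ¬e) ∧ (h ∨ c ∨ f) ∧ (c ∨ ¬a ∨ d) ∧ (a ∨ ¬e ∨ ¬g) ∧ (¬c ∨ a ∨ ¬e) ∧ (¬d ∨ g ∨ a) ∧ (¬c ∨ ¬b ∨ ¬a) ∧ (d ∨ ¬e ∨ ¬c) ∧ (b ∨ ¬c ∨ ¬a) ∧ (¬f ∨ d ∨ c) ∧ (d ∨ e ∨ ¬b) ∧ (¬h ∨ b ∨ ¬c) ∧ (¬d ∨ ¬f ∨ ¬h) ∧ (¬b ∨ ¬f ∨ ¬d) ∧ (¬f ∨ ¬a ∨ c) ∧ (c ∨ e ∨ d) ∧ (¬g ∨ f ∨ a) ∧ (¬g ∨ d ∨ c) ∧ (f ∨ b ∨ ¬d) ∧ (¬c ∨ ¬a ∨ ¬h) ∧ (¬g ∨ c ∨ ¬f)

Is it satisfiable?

Try h = False.
Try a = False.
The clause (¬b) is unit, so b = False.
The clause (¬e) is unit, so e = False.
The clause (¬g) is unit, so g = False.
The clause (¬f) is unit, so f = False.
The clause (c) is unit, so c = True.
The clause (¬d) is unit, so d = False.
This assignment satisfies each clause.
A satisfying assignment: a=False,  b=False,  c=True,  d=False,  e=False,  f=False,  g=False,  h=False.

Yes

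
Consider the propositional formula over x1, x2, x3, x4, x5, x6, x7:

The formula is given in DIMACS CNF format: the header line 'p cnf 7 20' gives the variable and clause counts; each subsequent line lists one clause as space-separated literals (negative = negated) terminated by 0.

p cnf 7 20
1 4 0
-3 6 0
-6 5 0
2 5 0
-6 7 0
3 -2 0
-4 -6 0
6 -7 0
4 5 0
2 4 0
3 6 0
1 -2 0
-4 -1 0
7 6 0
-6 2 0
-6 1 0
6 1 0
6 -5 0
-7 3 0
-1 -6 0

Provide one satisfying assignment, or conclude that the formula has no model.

Case x1 = True:
From the singleton clause (¬x4), x4 = False.
From the singleton clause (x5), x5 = True.
From the singleton clause (x2), x2 = True.
From the singleton clause (x3), x3 = True.
From the singleton clause (x6), x6 = True.
That conflicts with the unit clause (¬x6).
So x1 must be the other value — set x1 = False.
From the singleton clause (x4), x4 = True.
From the singleton clause (¬x6), x6 = False.
That conflicts with the unit clause (x6).
Neither x1 = True nor x1 = False works.

UNSATISFIABLE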